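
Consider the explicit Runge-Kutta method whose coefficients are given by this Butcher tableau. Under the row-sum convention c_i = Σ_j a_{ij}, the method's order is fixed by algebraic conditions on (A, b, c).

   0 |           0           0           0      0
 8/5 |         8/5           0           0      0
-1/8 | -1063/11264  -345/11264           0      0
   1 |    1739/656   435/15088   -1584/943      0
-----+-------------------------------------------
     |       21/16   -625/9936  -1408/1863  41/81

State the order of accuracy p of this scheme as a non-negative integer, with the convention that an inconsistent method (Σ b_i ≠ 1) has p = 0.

b = (21/16, -625/9936, -1408/1863, 41/81)
c = (0, 8/5, -1/8, 1)
Ac = (0, 0, -69/1408, 21/82)
Σ b_i: 21/16·1 + (-625/9936)·1 + (-1408/1863)·1 + 41/81·1 = 1 ✓
b·c: (-625/9936)·8/5 + (-1408/1863)·(-1/8) + 41/81·1 = 1/2 ✓
b·c²: (-625/9936)·64/25 + (-1408/1863)·1/64 + 41/81·1 = 1/3 ✓
b·Ac: (-1408/1863)·(-69/1408) + 41/81·21/82 = 1/6 ✓
b·c³: (-625/9936)·512/125 + (-1408/1863)·(-1/512) + 41/81·1 = 1/4 ✓
b·(c∘Ac): (-1408/1863)·69/11264 + 41/81·21/82 = 1/8 ✓
b·Ac²: (-1408/1863)·(-69/880) + 41/81·39/820 = 1/12 ✓
b·A²c: 41/81·27/328 = 1/24 ✓; 4 stages ⇒ order 4.

4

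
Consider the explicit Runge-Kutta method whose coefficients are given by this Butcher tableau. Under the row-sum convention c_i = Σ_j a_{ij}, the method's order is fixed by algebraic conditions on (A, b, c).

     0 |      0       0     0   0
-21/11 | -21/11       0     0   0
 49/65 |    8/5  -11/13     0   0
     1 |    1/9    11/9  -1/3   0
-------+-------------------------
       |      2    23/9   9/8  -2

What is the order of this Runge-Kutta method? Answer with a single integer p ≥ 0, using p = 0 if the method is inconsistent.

0

b = (2, 23/9, 9/8, -2)
c = (0, -21/11, 49/65, 1)
Ac = (0, 0, 21/13, -168/65)
Σ b_i: 2·1 + 23/9·1 + 9/8·1 + (-2)·1 = 265/72 ≠ 1 ⇒ order 0.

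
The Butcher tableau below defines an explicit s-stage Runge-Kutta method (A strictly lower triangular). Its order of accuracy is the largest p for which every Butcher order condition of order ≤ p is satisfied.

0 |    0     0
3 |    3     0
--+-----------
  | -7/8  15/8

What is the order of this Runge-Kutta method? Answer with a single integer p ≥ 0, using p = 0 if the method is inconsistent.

1

b = (-7/8, 15/8)
c = (0, 3)
Σ b_i: (-7/8)·1 + 15/8·1 = 1 ✓
b·c: 15/8·3 = 45/8 ≠ 1/2 ⇒ order 1.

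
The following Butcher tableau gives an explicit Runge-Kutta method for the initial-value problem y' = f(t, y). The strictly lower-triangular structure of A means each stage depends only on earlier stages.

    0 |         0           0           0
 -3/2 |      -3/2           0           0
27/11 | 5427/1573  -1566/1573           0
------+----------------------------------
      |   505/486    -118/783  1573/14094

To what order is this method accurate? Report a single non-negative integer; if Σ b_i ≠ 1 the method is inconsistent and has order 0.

b = (505/486, -118/783, 1573/14094)
c = (0, -3/2, 27/11)
Ac = (0, 0, 2349/1573)
Σ b_i: 505/486·1 + (-118/783)·1 + 1573/14094·1 = 1 ✓
b·c: (-118/783)·(-3/2) + 1573/14094·27/11 = 1/2 ✓
b·c²: (-118/783)·9/4 + 1573/14094·729/121 = 1/3 ✓
b·Ac: 1573/14094·2349/1573 = 1/6 ✓; 3 stages ⇒ order 3.

3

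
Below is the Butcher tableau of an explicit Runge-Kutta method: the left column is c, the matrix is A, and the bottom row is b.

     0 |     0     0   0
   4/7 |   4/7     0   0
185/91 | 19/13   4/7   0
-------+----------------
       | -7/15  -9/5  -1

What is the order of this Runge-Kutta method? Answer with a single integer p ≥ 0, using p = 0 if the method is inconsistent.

b = (-7/15, -9/5, -1)
c = (0, 4/7, 185/91)
Ac = (0, 0, 16/49)
Σ b_i: (-7/15)·1 + (-9/5)·1 + (-1)·1 = -49/15 ≠ 1 ⇒ order 0.

0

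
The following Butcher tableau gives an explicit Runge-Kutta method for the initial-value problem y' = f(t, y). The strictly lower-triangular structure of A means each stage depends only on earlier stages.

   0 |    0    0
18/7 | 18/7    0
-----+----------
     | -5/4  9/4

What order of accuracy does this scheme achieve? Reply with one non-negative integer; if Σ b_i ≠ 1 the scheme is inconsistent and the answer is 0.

1

b = (-5/4, 9/4)
c = (0, 18/7)
Σ b_i: (-5/4)·1 + 9/4·1 = 1 ✓
b·c: 9/4·18/7 = 81/14 ≠ 1/2 ⇒ order 1.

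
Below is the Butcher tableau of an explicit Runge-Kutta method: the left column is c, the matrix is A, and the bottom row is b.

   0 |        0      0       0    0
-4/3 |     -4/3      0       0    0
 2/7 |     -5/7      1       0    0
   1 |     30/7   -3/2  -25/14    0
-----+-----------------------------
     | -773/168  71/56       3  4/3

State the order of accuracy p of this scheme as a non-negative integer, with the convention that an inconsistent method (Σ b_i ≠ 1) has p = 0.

2

b = (-773/168, 71/56, 3, 4/3)
c = (0, -4/3, 2/7, 1)
Ac = (0, 0, -4/3, 73/49)
Σ b_i: (-773/168)·1 + 71/56·1 + 3·1 + 4/3·1 = 1 ✓
b·c: 71/56·(-4/3) + 3·2/7 + 4/3·1 = 1/2 ✓
b·c²: 71/56·16/9 + 3·4/49 + 4/3·1 = 1690/441 ≠ 1/3 ⇒ order 2.
b·Ac: 3·(-4/3) + 4/3·73/49 = -296/147 ≠ 1/6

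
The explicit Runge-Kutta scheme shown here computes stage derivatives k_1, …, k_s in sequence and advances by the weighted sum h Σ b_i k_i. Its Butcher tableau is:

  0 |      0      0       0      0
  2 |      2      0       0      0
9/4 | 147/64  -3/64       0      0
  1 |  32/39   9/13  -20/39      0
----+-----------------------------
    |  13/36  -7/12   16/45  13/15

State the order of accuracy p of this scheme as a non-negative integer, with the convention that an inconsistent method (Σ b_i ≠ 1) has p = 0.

b = (13/36, -7/12, 16/45, 13/15)
c = (0, 2, 9/4, 1)
Ac = (0, 0, -3/32, 3/13)
Σ b_i: 13/36·1 + (-7/12)·1 + 16/45·1 + 13/15·1 = 1 ✓
b·c: (-7/12)·2 + 16/45·9/4 + 13/15·1 = 1/2 ✓
b·c²: (-7/12)·4 + 16/45·81/16 + 13/15·1 = 1/3 ✓
b·Ac: 16/45·(-3/32) + 13/15·3/13 = 1/6 ✓
b·c³: (-7/12)·8 + 16/45·729/64 + 13/15·1 = 1/4 ✓
b·(c∘Ac): 16/45·(-27/128) + 13/15·3/13 = 1/8 ✓
b·Ac²: 16/45·(-3/16) + 13/15·9/52 = 1/12 ✓
b·A²c: 13/15·5/104 = 1/24 ✓; 4 stages ⇒ order 4.

4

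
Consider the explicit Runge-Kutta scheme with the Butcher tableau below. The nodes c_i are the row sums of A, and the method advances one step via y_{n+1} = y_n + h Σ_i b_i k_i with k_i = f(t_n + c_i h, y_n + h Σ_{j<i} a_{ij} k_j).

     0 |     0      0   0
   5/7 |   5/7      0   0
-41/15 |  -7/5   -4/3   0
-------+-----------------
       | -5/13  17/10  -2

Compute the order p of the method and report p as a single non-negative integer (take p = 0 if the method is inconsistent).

0

b = (-5/13, 17/10, -2)
c = (0, 5/7, -41/15)
Ac = (0, 0, -20/21)
Σ b_i: (-5/13)·1 + 17/10·1 + (-2)·1 = -89/130 ≠ 1 ⇒ order 0.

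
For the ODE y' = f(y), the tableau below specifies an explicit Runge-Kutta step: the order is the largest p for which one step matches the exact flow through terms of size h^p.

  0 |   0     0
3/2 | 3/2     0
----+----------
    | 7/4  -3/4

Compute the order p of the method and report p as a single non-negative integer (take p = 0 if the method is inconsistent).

1

b = (7/4, -3/4)
c = (0, 3/2)
Σ b_i: 7/4·1 + (-3/4)·1 = 1 ✓
b·c: (-3/4)·3/2 = -9/8 ≠ 1/2 ⇒ order 1.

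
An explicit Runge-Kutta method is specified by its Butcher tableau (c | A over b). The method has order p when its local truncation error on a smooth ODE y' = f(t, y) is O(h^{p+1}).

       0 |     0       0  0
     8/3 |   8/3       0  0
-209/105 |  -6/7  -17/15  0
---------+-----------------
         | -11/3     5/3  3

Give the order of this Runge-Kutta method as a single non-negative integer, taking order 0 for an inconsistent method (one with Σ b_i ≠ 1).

b = (-11/3, 5/3, 3)
c = (0, 8/3, -209/105)
Ac = (0, 0, -136/45)
Σ b_i: (-11/3)·1 + 5/3·1 + 3·1 = 1 ✓
b·c: 5/3·8/3 + 3·(-209/105) = -481/315 ≠ 1/2 ⇒ order 1.

1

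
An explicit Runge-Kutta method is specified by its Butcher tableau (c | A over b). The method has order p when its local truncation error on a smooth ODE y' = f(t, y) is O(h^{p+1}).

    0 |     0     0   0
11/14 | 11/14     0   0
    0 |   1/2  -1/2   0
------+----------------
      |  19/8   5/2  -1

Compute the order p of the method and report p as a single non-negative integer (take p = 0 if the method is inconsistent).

0

b = (19/8, 5/2, -1)
c = (0, 11/14, 0)
Ac = (0, 0, -11/28)
Σ b_i: 19/8·1 + 5/2·1 + (-1)·1 = 31/8 ≠ 1 ⇒ order 0.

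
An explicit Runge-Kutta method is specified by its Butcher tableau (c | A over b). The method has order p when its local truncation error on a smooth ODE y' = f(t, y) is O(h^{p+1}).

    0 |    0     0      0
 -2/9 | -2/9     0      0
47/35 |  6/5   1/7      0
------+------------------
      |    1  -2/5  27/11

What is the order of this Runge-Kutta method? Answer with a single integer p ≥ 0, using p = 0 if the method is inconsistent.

0

b = (1, -2/5, 27/11)
c = (0, -2/9, 47/35)
Ac = (0, 0, -2/63)
Σ b_i: 1·1 + (-2/5)·1 + 27/11·1 = 168/55 ≠ 1 ⇒ order 0.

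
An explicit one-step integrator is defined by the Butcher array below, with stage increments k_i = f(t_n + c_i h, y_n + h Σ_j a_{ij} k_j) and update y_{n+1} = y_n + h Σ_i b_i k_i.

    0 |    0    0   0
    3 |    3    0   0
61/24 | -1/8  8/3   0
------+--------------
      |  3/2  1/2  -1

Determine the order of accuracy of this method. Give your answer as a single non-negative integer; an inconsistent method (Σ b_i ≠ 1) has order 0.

b = (3/2, 1/2, -1)
c = (0, 3, 61/24)
Ac = (0, 0, 8)
Σ b_i: 3/2·1 + 1/2·1 + (-1)·1 = 1 ✓
b·c: 1/2·3 + (-1)·61/24 = -25/24 ≠ 1/2 ⇒ order 1.

1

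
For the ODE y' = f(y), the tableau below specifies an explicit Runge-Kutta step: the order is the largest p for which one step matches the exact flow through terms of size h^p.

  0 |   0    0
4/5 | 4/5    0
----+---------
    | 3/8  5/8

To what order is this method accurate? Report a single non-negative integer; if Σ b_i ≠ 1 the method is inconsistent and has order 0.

b = (3/8, 5/8)
c = (0, 4/5)
Σ b_i: 3/8·1 + 5/8·1 = 1 ✓
b·c: 5/8·4/5 = 1/2 ✓; 2 stages ⇒ order 2.

2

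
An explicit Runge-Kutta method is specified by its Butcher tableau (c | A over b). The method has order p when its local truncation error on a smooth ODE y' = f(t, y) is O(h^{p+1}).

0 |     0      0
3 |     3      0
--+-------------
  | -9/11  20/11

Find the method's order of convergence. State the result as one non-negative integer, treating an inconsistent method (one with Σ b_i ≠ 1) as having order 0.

b = (-9/11, 20/11)
c = (0, 3)
Σ b_i: (-9/11)·1 + 20/11·1 = 1 ✓
b·c: 20/11·3 = 60/11 ≠ 1/2 ⇒ order 1.

1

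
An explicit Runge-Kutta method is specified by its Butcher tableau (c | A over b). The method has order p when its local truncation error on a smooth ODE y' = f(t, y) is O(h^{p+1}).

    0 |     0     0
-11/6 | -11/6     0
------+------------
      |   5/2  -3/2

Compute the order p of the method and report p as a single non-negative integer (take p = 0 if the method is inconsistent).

1

b = (5/2, -3/2)
c = (0, -11/6)
Σ b_i: 5/2·1 + (-3/2)·1 = 1 ✓
b·c: (-3/2)·(-11/6) = 11/4 ≠ 1/2 ⇒ order 1.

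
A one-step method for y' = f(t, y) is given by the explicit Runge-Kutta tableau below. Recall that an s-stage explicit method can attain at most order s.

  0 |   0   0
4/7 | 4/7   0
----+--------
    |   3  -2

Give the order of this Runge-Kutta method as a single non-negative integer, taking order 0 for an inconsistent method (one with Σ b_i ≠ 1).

b = (3, -2)
c = (0, 4/7)
Σ b_i: 3·1 + (-2)·1 = 1 ✓
b·c: (-2)·4/7 = -8/7 ≠ 1/2 ⇒ order 1.

1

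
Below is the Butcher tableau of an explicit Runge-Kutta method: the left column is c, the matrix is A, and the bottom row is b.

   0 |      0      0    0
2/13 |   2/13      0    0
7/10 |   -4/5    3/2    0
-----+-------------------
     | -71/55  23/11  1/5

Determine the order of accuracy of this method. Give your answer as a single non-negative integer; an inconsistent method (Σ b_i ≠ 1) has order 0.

b = (-71/55, 23/11, 1/5)
c = (0, 2/13, 7/10)
Ac = (0, 0, 3/13)
Σ b_i: (-71/55)·1 + 23/11·1 + 1/5·1 = 1 ✓
b·c: 23/11·2/13 + 1/5·7/10 = 3301/7150 ≠ 1/2 ⇒ order 1.

1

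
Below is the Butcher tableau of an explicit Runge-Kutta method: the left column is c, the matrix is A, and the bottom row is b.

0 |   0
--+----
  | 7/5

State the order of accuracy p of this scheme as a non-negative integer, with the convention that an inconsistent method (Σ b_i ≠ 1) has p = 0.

b = (7/5)
c = (0)
Σ b_i: 7/5·1 = 7/5 ≠ 1 ⇒ order 0.

0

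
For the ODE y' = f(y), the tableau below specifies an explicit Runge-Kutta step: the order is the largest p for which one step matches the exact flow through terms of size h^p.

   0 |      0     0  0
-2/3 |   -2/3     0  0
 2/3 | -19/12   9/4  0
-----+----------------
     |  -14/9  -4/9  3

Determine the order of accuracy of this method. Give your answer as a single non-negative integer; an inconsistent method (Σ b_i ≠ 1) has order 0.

b = (-14/9, -4/9, 3)
c = (0, -2/3, 2/3)
Ac = (0, 0, -3/2)
Σ b_i: (-14/9)·1 + (-4/9)·1 + 3·1 = 1 ✓
b·c: (-4/9)·(-2/3) + 3·2/3 = 62/27 ≠ 1/2 ⇒ order 1.

1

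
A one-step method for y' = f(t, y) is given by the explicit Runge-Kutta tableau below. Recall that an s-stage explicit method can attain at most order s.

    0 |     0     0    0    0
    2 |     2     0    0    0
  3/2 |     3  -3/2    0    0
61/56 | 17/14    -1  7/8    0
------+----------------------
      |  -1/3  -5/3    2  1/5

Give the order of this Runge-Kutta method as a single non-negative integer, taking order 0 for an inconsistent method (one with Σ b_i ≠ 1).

0

b = (-1/3, -5/3, 2, 1/5)
c = (0, 2, 3/2, 61/56)
Ac = (0, 0, -3, -11/16)
Σ b_i: (-1/3)·1 + (-5/3)·1 + 2·1 + 1/5·1 = 1/5 ≠ 1 ⇒ order 0.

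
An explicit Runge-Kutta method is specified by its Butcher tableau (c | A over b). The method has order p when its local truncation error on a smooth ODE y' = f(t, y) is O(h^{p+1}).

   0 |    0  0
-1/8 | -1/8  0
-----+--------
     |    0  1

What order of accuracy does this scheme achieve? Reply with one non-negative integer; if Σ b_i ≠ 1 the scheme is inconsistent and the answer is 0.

1

b = (0, 1)
c = (0, -1/8)
Σ b_i: 1·1 = 1 ✓
b·c: 1·(-1/8) = -1/8 ≠ 1/2 ⇒ order 1.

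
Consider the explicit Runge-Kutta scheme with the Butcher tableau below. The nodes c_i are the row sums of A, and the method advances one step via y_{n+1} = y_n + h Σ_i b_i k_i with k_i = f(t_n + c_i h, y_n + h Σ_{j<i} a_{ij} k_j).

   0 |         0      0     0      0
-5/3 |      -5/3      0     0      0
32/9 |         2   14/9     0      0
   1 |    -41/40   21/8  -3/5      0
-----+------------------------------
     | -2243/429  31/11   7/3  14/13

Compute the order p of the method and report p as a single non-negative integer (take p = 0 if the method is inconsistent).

1

b = (-2243/429, 31/11, 7/3, 14/13)
c = (0, -5/3, 32/9, 1)
Ac = (0, 0, -70/27, -781/120)
Σ b_i: (-2243/429)·1 + 31/11·1 + 7/3·1 + 14/13·1 = 1 ✓
b·c: 31/11·(-5/3) + 7/3·32/9 + 14/13·1 = 18055/3861 ≠ 1/2 ⇒ order 1.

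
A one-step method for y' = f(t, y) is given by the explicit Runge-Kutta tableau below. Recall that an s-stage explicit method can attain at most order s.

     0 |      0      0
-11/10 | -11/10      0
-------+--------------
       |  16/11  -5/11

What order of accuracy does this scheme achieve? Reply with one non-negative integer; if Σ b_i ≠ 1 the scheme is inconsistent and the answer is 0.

2

b = (16/11, -5/11)
c = (0, -11/10)
Σ b_i: 16/11·1 + (-5/11)·1 = 1 ✓
b·c: (-5/11)·(-11/10) = 1/2 ✓; 2 stages ⇒ order 2.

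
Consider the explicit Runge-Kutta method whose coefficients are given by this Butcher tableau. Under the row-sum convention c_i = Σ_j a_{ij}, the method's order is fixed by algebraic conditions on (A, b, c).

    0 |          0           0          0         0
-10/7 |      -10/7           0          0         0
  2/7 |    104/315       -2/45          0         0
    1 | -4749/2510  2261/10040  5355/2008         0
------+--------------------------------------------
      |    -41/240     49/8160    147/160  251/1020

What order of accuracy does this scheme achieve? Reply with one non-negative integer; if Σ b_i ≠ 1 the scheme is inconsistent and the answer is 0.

b = (-41/240, 49/8160, 147/160, 251/1020)
c = (0, -10/7, 2/7, 1)
Ac = (0, 0, 4/63, 221/502)
Σ b_i: (-41/240)·1 + 49/8160·1 + 147/160·1 + 251/1020·1 = 1 ✓
b·c: 49/8160·(-10/7) + 147/160·2/7 + 251/1020·1 = 1/2 ✓
b·c²: 49/8160·100/49 + 147/160·4/49 + 251/1020·1 = 1/3 ✓
b·Ac: 147/160·4/63 + 251/1020·221/502 = 1/6 ✓
b·c³: 49/8160·(-1000/343) + 147/160·8/343 + 251/1020·1 = 1/4 ✓
b·(c∘Ac): 147/160·8/441 + 251/1020·221/502 = 1/8 ✓
b·Ac²: 147/160·(-40/441) + 251/1020·170/251 = 1/12 ✓
b·A²c: 251/1020·85/502 = 1/24 ✓; 4 stages ⇒ order 4.

4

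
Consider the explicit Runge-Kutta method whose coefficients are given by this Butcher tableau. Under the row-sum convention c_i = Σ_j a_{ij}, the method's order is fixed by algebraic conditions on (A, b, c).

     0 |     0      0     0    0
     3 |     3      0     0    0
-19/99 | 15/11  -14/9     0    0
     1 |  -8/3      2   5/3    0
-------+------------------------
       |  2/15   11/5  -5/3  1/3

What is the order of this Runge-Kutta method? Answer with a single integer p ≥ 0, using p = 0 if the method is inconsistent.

b = (2/15, 11/5, -5/3, 1/3)
c = (0, 3, -19/99, 1)
Ac = (0, 0, -14/3, 1687/297)
Σ b_i: 2/15·1 + 11/5·1 + (-5/3)·1 + 1/3·1 = 1 ✓
b·c: 11/5·3 + (-5/3)·(-19/99) + 1/3·1 = 10771/1485 ≠ 1/2 ⇒ order 1.

1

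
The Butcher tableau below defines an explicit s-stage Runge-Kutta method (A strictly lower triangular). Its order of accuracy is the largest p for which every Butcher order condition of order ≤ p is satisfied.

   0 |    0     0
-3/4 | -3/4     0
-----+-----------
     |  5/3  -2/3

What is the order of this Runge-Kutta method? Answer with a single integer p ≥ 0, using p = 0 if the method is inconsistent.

2

b = (5/3, -2/3)
c = (0, -3/4)
Σ b_i: 5/3·1 + (-2/3)·1 = 1 ✓
b·c: (-2/3)·(-3/4) = 1/2 ✓; 2 stages ⇒ order 2.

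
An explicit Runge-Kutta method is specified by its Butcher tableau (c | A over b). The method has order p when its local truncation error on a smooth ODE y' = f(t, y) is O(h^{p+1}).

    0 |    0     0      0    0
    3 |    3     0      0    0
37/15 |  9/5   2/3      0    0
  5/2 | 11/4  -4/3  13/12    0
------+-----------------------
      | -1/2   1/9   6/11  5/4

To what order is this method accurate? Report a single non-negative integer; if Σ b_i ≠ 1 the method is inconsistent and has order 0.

0

b = (-1/2, 1/9, 6/11, 5/4)
c = (0, 3, 37/15, 5/2)
Ac = (0, 0, 2, -239/180)
Σ b_i: (-1/2)·1 + 1/9·1 + 6/11·1 + 5/4·1 = 557/396 ≠ 1 ⇒ order 0.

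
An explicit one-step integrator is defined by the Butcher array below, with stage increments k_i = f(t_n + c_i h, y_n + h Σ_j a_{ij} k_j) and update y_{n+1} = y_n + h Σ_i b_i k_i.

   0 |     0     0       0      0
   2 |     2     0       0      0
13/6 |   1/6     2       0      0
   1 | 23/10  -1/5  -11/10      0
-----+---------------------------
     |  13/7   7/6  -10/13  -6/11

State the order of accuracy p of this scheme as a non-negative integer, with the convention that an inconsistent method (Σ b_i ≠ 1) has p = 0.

b = (13/7, 7/6, -10/13, -6/11)
c = (0, 2, 13/6, 1)
Ac = (0, 0, 4, -167/60)
Σ b_i: 13/7·1 + 7/6·1 + (-10/13)·1 + (-6/11)·1 = 10265/6006 ≠ 1 ⇒ order 0.

0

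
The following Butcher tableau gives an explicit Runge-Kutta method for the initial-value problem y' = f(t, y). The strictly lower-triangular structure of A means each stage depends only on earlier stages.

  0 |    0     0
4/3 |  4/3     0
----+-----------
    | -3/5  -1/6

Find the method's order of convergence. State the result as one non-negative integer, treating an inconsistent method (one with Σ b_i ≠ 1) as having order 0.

b = (-3/5, -1/6)
c = (0, 4/3)
Σ b_i: (-3/5)·1 + (-1/6)·1 = -23/30 ≠ 1 ⇒ order 0.

0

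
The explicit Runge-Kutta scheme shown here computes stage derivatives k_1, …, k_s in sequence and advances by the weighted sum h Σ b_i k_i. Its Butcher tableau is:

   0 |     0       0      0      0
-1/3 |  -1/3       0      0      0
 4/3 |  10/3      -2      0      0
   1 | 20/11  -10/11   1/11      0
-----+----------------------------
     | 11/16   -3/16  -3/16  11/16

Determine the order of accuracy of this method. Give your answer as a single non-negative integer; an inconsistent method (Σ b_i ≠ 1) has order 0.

b = (11/16, -3/16, -3/16, 11/16)
c = (0, -1/3, 4/3, 1)
Ac = (0, 0, 2/3, 14/33)
Σ b_i: 11/16·1 + (-3/16)·1 + (-3/16)·1 + 11/16·1 = 1 ✓
b·c: (-3/16)·(-1/3) + (-3/16)·4/3 + 11/16·1 = 1/2 ✓
b·c²: (-3/16)·1/9 + (-3/16)·16/9 + 11/16·1 = 1/3 ✓
b·Ac: (-3/16)·2/3 + 11/16·14/33 = 1/6 ✓
b·c³: (-3/16)·(-1/27) + (-3/16)·64/27 + 11/16·1 = 1/4 ✓
b·(c∘Ac): (-3/16)·8/9 + 11/16·14/33 = 1/8 ✓
b·Ac²: (-3/16)·(-2/9) + 11/16·2/33 = 1/12 ✓
b·A²c: 11/16·2/33 = 1/24 ✓; 4 stages ⇒ order 4.

4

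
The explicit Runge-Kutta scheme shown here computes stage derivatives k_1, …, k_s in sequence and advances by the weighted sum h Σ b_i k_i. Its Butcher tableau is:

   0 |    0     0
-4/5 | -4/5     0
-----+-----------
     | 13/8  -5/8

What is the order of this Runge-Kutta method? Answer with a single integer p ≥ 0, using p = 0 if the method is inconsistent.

b = (13/8, -5/8)
c = (0, -4/5)
Σ b_i: 13/8·1 + (-5/8)·1 = 1 ✓
b·c: (-5/8)·(-4/5) = 1/2 ✓; 2 stages ⇒ order 2.

2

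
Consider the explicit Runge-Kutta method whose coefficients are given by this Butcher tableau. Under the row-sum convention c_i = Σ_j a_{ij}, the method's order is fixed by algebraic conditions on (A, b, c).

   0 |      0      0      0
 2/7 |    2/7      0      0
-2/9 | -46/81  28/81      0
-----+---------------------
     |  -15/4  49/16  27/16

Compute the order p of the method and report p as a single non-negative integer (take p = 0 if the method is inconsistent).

b = (-15/4, 49/16, 27/16)
c = (0, 2/7, -2/9)
Ac = (0, 0, 8/81)
Σ b_i: (-15/4)·1 + 49/16·1 + 27/16·1 = 1 ✓
b·c: 49/16·2/7 + 27/16·(-2/9) = 1/2 ✓
b·c²: 49/16·4/49 + 27/16·4/81 = 1/3 ✓
b·Ac: 27/16·8/81 = 1/6 ✓; 3 stages ⇒ order 3.

3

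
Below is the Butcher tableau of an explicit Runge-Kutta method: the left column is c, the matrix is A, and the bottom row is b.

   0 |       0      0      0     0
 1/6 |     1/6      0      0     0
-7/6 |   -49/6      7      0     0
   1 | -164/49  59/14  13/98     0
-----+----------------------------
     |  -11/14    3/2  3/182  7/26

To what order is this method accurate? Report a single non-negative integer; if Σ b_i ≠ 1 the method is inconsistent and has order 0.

4

b = (-11/14, 3/2, 3/182, 7/26)
c = (0, 1/6, -7/6, 1)
Ac = (0, 0, 7/6, 23/42)
Σ b_i: (-11/14)·1 + 3/2·1 + 3/182·1 + 7/26·1 = 1 ✓
b·c: 3/2·1/6 + 3/182·(-7/6) + 7/26·1 = 1/2 ✓
b·c²: 3/2·1/36 + 3/182·49/36 + 7/26·1 = 1/3 ✓
b·Ac: 3/182·7/6 + 7/26·23/42 = 1/6 ✓
b·c³: 3/2·1/216 + 3/182·(-343/216) + 7/26·1 = 1/4 ✓
b·(c∘Ac): 3/182·(-49/36) + 7/26·23/42 = 1/8 ✓
b·Ac²: 3/182·7/36 + 7/26·25/84 = 1/12 ✓
b·A²c: 7/26·13/84 = 1/24 ✓; 4 stages ⇒ order 4.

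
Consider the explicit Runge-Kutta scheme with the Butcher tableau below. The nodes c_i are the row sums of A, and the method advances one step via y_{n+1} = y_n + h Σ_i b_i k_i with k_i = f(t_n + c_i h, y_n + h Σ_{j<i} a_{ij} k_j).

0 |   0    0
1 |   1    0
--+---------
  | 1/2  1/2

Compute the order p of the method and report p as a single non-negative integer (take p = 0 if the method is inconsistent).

b = (1/2, 1/2)
c = (0, 1)
Σ b_i: 1/2·1 + 1/2·1 = 1 ✓
b·c: 1/2·1 = 1/2 ✓; 2 stages ⇒ order 2.

2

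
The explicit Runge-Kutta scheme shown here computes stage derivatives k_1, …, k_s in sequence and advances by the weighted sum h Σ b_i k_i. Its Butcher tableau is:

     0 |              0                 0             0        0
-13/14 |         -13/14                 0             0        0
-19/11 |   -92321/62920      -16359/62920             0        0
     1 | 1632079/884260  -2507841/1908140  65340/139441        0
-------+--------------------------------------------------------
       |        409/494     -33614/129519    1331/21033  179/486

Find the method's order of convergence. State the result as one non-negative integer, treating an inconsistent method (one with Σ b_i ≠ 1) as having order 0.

4

b = (409/494, -33614/129519, 1331/21033, 179/486)
c = (0, -13/14, -19/11, 1)
Ac = (0, 0, 2337/9680, 2943/7160)
Σ b_i: 409/494·1 + (-33614/129519)·1 + 1331/21033·1 + 179/486·1 = 1 ✓
b·c: (-33614/129519)·(-13/14) + 1331/21033·(-19/11) + 179/486·1 = 1/2 ✓
b·c²: (-33614/129519)·169/196 + 1331/21033·361/121 + 179/486·1 = 1/3 ✓
b·Ac: 1331/21033·2337/9680 + 179/486·2943/7160 = 1/6 ✓
b·c³: (-33614/129519)·(-2197/2744) + 1331/21033·(-6859/1331) + 179/486·1 = 1/4 ✓
b·(c∘Ac): 1331/21033·(-44403/106480) + 179/486·2943/7160 = 1/8 ✓
b·Ac²: 1331/21033·(-30381/135520) + 179/486·26541/100240 = 1/12 ✓
b·A²c: 179/486·81/716 = 1/24 ✓; 4 stages ⇒ order 4.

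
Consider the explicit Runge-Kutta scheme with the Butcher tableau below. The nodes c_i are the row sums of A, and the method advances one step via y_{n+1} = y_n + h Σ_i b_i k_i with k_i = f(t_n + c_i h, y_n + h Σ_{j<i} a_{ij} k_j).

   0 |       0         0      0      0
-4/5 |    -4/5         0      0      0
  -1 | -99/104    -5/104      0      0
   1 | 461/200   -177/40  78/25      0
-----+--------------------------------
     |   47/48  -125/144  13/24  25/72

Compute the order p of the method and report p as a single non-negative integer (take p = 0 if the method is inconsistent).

4

b = (47/48, -125/144, 13/24, 25/72)
c = (0, -4/5, -1, 1)
Ac = (0, 0, 1/26, 21/50)
Σ b_i: 47/48·1 + (-125/144)·1 + 13/24·1 + 25/72·1 = 1 ✓
b·c: (-125/144)·(-4/5) + 13/24·(-1) + 25/72·1 = 1/2 ✓
b·c²: (-125/144)·16/25 + 13/24·1 + 25/72·1 = 1/3 ✓
b·Ac: 13/24·1/26 + 25/72·21/50 = 1/6 ✓
b·c³: (-125/144)·(-64/125) + 13/24·(-1) + 25/72·1 = 1/4 ✓
b·(c∘Ac): 13/24·(-1/26) + 25/72·21/50 = 1/8 ✓
b·Ac²: 13/24·(-2/65) + 25/72·36/125 = 1/12 ✓
b·A²c: 25/72·3/25 = 1/24 ✓; 4 stages ⇒ order 4.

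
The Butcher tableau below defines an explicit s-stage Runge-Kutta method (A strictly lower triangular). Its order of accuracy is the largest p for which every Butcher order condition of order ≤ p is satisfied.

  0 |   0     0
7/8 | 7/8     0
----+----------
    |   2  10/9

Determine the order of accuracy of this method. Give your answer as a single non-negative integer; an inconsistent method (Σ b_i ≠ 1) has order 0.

b = (2, 10/9)
c = (0, 7/8)
Σ b_i: 2·1 + 10/9·1 = 28/9 ≠ 1 ⇒ order 0.

0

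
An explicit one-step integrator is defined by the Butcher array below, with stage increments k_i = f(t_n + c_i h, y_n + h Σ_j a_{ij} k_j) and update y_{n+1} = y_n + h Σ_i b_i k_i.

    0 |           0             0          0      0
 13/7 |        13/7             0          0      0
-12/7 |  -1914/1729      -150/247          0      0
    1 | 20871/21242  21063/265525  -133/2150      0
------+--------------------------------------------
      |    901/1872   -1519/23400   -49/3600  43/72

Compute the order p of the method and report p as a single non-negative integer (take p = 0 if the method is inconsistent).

4

b = (901/1872, -1519/23400, -49/3600, 43/72)
c = (0, 13/7, -12/7, 1)
Ac = (0, 0, -150/133, 207/817)
Σ b_i: 901/1872·1 + (-1519/23400)·1 + (-49/3600)·1 + 43/72·1 = 1 ✓
b·c: (-1519/23400)·13/7 + (-49/3600)·(-12/7) + 43/72·1 = 1/2 ✓
b·c²: (-1519/23400)·169/49 + (-49/3600)·144/49 + 43/72·1 = 1/3 ✓
b·Ac: (-49/3600)·(-150/133) + 43/72·207/817 = 1/6 ✓
b·c³: (-1519/23400)·2197/343 + (-49/3600)·(-1728/343) + 43/72·1 = 1/4 ✓
b·(c∘Ac): (-49/3600)·1800/931 + 43/72·207/817 = 1/8 ✓
b·Ac²: (-49/3600)·(-1950/931) + 43/72·75/817 = 1/12 ✓
b·A²c: 43/72·3/43 = 1/24 ✓; 4 stages ⇒ order 4.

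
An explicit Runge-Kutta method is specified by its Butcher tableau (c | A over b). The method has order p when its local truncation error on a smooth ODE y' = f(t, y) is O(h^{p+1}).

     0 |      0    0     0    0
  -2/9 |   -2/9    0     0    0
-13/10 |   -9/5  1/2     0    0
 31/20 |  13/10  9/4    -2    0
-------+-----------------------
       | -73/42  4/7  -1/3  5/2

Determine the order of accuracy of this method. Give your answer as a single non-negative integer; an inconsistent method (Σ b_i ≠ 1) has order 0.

1

b = (-73/42, 4/7, -1/3, 5/2)
c = (0, -2/9, -13/10, 31/20)
Ac = (0, 0, -1/9, 21/10)
Σ b_i: (-73/42)·1 + 4/7·1 + (-1/3)·1 + 5/2·1 = 1 ✓
b·c: 4/7·(-2/9) + (-1/3)·(-13/10) + 5/2·31/20 = 10537/2520 ≠ 1/2 ⇒ order 1.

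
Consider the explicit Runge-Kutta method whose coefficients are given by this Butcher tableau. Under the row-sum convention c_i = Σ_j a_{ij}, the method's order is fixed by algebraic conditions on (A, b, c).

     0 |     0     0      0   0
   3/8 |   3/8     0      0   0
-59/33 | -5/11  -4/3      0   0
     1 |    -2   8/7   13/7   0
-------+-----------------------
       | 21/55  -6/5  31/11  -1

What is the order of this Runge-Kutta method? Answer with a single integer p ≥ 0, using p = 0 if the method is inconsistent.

b = (21/55, -6/5, 31/11, -1)
c = (0, 3/8, -59/33, 1)
Ac = (0, 0, -1/2, -668/231)
Σ b_i: 21/55·1 + (-6/5)·1 + 31/11·1 + (-1)·1 = 1 ✓
b·c: (-6/5)·3/8 + 31/11·(-59/33) + (-1)·1 = -47107/7260 ≠ 1/2 ⇒ order 1.

1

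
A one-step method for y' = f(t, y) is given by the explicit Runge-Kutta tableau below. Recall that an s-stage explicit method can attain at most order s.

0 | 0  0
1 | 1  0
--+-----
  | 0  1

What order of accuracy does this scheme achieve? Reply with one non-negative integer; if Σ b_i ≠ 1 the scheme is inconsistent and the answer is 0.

b = (0, 1)
c = (0, 1)
Σ b_i: 1·1 = 1 ✓
b·c: 1·1 = 1 ≠ 1/2 ⇒ order 1.

1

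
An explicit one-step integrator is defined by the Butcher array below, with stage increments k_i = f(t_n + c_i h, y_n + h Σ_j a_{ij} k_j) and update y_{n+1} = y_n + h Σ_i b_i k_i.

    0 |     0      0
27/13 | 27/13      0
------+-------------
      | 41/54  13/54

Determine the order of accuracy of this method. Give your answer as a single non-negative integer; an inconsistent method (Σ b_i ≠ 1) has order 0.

2

b = (41/54, 13/54)
c = (0, 27/13)
Σ b_i: 41/54·1 + 13/54·1 = 1 ✓
b·c: 13/54·27/13 = 1/2 ✓; 2 stages ⇒ order 2.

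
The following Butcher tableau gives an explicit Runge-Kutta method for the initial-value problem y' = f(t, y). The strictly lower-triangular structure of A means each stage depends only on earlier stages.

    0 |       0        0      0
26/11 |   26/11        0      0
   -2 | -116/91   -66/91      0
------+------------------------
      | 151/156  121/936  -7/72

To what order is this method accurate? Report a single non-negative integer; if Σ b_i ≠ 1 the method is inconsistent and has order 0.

b = (151/156, 121/936, -7/72)
c = (0, 26/11, -2)
Ac = (0, 0, -12/7)
Σ b_i: 151/156·1 + 121/936·1 + (-7/72)·1 = 1 ✓
b·c: 121/936·26/11 + (-7/72)·(-2) = 1/2 ✓
b·c²: 121/936·676/121 + (-7/72)·4 = 1/3 ✓
b·Ac: (-7/72)·(-12/7) = 1/6 ✓; 3 stages ⇒ order 3.

3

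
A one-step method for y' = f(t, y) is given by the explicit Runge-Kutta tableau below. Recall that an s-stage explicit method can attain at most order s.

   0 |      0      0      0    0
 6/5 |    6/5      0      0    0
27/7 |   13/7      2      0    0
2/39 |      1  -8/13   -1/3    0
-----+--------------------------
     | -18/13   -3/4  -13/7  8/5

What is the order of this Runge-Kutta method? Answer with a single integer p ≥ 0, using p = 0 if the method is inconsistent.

0

b = (-18/13, -3/4, -13/7, 8/5)
c = (0, 6/5, 27/7, 2/39)
Ac = (0, 0, 12/5, -921/455)
Σ b_i: (-18/13)·1 + (-3/4)·1 + (-13/7)·1 + 8/5·1 = -4353/1820 ≠ 1 ⇒ order 0.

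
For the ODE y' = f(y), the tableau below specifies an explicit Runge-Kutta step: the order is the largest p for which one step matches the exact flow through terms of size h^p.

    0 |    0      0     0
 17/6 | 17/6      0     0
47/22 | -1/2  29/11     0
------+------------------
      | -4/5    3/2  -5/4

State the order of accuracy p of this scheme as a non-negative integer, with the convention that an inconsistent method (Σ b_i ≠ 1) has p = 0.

b = (-4/5, 3/2, -5/4)
c = (0, 17/6, 47/22)
Ac = (0, 0, 493/66)
Σ b_i: (-4/5)·1 + 3/2·1 + (-5/4)·1 = -11/20 ≠ 1 ⇒ order 0.

0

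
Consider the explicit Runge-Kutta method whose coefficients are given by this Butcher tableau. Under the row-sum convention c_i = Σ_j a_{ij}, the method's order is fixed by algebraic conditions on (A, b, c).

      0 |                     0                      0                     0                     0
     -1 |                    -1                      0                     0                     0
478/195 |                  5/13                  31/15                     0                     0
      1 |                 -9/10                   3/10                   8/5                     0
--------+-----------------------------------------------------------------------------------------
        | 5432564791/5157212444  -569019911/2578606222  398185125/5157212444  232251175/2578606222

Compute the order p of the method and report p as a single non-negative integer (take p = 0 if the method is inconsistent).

3

b = (5432564791/5157212444, -569019911/2578606222, 398185125/5157212444, 232251175/2578606222)
c = (0, -1, 478/195, 1)
Ac = (0, 0, -31/15, 7063/1950)
Σ b_i: 5432564791/5157212444·1 + (-569019911/2578606222)·1 + 398185125/5157212444·1 + 232251175/2578606222·1 = 1 ✓
b·c: (-569019911/2578606222)·(-1) + 398185125/5157212444·478/195 + 232251175/2578606222·1 = 1/2 ✓
b·c²: (-569019911/2578606222)·1 + 398185125/5157212444·228484/38025 + 232251175/2578606222·1 = 1/3 ✓
b·Ac: 398185125/5157212444·(-31/15) + 232251175/2578606222·7063/1950 = 1/6 ✓
b·c³: (-569019911/2578606222)·(-1) + 398185125/5157212444·109215352/7414875 + 232251175/2578606222·1 = 218424372685/150848463987 ≠ 1/4 ⇒ order 3.
b·(c∘Ac): 398185125/5157212444·(-14818/2925) + 232251175/2578606222·7063/1950 = -1004243113/15471637332 ≠ 1/8
b·Ac²: 398185125/5157212444·31/15 + 232251175/2578606222·3769819/380250 = 1587695050043/1508484639870 ≠ 1/12
b·A²c: 232251175/2578606222·(-248/75) = -1151965828/3867909333 ≠ 1/24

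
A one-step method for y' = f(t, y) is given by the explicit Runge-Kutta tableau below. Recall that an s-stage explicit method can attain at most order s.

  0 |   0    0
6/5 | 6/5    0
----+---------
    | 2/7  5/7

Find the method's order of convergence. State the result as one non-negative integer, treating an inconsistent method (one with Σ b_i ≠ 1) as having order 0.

b = (2/7, 5/7)
c = (0, 6/5)
Σ b_i: 2/7·1 + 5/7·1 = 1 ✓
b·c: 5/7·6/5 = 6/7 ≠ 1/2 ⇒ order 1.

1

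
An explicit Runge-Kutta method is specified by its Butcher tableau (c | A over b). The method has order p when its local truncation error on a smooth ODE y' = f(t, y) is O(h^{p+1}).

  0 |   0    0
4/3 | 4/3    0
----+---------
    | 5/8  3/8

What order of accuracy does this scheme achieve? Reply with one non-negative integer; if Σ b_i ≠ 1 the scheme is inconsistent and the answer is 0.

b = (5/8, 3/8)
c = (0, 4/3)
Σ b_i: 5/8·1 + 3/8·1 = 1 ✓
b·c: 3/8·4/3 = 1/2 ✓; 2 stages ⇒ order 2.

2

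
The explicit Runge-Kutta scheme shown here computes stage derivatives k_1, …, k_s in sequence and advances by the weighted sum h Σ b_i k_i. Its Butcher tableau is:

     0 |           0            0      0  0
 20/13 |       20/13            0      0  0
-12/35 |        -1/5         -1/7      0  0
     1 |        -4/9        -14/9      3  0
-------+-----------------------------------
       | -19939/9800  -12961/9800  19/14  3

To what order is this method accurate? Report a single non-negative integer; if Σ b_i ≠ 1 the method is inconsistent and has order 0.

b = (-19939/9800, -12961/9800, 19/14, 3)
c = (0, 20/13, -12/35, 1)
Ac = (0, 0, -20/91, -14012/4095)
Σ b_i: (-19939/9800)·1 + (-12961/9800)·1 + 19/14·1 + 3·1 = 1 ✓
b·c: (-12961/9800)·20/13 + 19/14·(-12/35) + 3·1 = 1/2 ✓
b·c²: (-12961/9800)·400/169 + 19/14·144/1225 + 3·1 = 3259/111475 ≠ 1/3 ⇒ order 2.
b·Ac: 19/14·(-20/91) + 3·(-14012/4095) = -100934/9555 ≠ 1/6

2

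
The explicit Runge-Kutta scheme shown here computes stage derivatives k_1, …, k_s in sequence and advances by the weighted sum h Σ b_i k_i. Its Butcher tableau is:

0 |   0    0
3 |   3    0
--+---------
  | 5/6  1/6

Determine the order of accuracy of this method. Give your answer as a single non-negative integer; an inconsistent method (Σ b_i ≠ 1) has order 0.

b = (5/6, 1/6)
c = (0, 3)
Σ b_i: 5/6·1 + 1/6·1 = 1 ✓
b·c: 1/6·3 = 1/2 ✓; 2 stages ⇒ order 2.

2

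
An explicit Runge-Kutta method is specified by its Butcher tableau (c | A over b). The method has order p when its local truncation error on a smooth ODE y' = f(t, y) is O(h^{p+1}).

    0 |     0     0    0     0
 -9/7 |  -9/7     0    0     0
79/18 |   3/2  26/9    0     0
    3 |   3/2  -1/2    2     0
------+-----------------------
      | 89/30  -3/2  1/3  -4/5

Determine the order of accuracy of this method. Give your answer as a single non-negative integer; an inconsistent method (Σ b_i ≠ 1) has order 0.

b = (89/30, -3/2, 1/3, -4/5)
c = (0, -9/7, 79/18, 3)
Ac = (0, 0, -26/7, 1187/126)
Σ b_i: 89/30·1 + (-3/2)·1 + 1/3·1 + (-4/5)·1 = 1 ✓
b·c: (-3/2)·(-9/7) + 1/3·79/18 + (-4/5)·3 = 937/945 ≠ 1/2 ⇒ order 1.

1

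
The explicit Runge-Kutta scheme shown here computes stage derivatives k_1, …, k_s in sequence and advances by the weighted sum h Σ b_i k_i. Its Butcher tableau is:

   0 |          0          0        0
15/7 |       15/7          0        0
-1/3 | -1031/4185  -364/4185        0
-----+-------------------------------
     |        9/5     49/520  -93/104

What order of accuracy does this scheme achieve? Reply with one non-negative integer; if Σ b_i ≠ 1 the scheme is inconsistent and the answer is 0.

b = (9/5, 49/520, -93/104)
c = (0, 15/7, -1/3)
Ac = (0, 0, -52/279)
Σ b_i: 9/5·1 + 49/520·1 + (-93/104)·1 = 1 ✓
b·c: 49/520·15/7 + (-93/104)·(-1/3) = 1/2 ✓
b·c²: 49/520·225/49 + (-93/104)·1/9 = 1/3 ✓
b·Ac: (-93/104)·(-52/279) = 1/6 ✓; 3 stages ⇒ order 3.

3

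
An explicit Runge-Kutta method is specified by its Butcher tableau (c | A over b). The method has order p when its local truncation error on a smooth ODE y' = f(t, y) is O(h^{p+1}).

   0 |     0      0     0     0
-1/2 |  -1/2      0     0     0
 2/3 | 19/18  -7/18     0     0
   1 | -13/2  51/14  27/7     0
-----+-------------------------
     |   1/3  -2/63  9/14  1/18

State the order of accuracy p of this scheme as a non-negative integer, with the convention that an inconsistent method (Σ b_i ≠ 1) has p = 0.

4

b = (1/3, -2/63, 9/14, 1/18)
c = (0, -1/2, 2/3, 1)
Ac = (0, 0, 7/36, 3/4)
Σ b_i: 1/3·1 + (-2/63)·1 + 9/14·1 + 1/18·1 = 1 ✓
b·c: (-2/63)·(-1/2) + 9/14·2/3 + 1/18·1 = 1/2 ✓
b·c²: (-2/63)·1/4 + 9/14·4/9 + 1/18·1 = 1/3 ✓
b·Ac: 9/14·7/36 + 1/18·3/4 = 1/6 ✓
b·c³: (-2/63)·(-1/8) + 9/14·8/27 + 1/18·1 = 1/4 ✓
b·(c∘Ac): 9/14·7/54 + 1/18·3/4 = 1/8 ✓
b·Ac²: 9/14·(-7/72) + 1/18·21/8 = 1/12 ✓
b·A²c: 1/18·3/4 = 1/24 ✓; 4 stages ⇒ order 4.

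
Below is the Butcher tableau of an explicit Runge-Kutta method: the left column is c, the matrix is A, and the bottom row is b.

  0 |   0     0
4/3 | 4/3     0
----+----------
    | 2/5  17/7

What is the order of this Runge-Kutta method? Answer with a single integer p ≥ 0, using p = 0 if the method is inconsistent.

b = (2/5, 17/7)
c = (0, 4/3)
Σ b_i: 2/5·1 + 17/7·1 = 99/35 ≠ 1 ⇒ order 0.

0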